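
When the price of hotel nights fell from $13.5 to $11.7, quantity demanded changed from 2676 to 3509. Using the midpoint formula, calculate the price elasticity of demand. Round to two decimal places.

-1.89

%Δq = (3509 − 2676)/[(2676 + 3509)/2] = 833/3092.5 ≈ 0.2694.
%Δp = (11.7 − 13.5)/[(13.5 + 11.7)/2] = -1.8/12.6 ≈ -0.1429.
Arc elasticity E = %Δq/%Δp ≈ 0.2694/-0.1429 ≈ -1.89.
|E| > 1: demand is elastic over this range.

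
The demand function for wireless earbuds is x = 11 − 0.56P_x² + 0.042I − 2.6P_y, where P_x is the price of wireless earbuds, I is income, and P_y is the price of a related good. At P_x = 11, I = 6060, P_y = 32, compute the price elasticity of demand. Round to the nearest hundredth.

x = 11 − 0.56(11)² + 0.042(6060) − 2.6(32) = 11 − 67.76 + 254.52 − 83.2 = 114.56.
∂x/∂P_x = −2·0.56·P_x = -12.32, so E_p = -12.32·(11/114.56) ≈ -1.18.
|E_p| > 1: demand is elastic.

-1.18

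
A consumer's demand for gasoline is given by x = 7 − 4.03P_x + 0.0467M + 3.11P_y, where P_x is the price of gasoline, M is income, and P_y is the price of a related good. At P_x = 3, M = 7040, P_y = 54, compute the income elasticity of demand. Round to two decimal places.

First evaluate x: 7 − 4.03(3) + 0.0467(7040) + 3.11(54) = 7 − 12.09 + 328.768 + 167.94 = 491.618.
∂x/∂M = +0.0467, so E_I = 0.0467·(7040/491.618) ≈ 0.67.
E_I ∈ (0,1): normal good (necessity).

0.67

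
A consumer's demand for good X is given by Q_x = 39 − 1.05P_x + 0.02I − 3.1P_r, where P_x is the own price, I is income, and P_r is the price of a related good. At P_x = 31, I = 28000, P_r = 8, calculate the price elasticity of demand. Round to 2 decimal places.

-0.06

At the given point, Q_x = 39 − 1.05(31) + 0.02(28000) − 3.1(8) = 39 − 32.55 + 560 − 24.8 = 541.65.
∂Q_x/∂P_x = −1.05, so E_p = (−1.05)·(31/541.65) ≈ -0.06.
|E_p| < 1: demand is inelastic.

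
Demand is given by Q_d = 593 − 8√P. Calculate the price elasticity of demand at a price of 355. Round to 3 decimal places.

-0.170

At P = 355, Q_d = 442.2685.
dQ_d/dP = −8/(2√P) = −8/(2·18.8414).
Point elasticity E = (dQ_d/dP)·(P/Q_d) = -0.2123 × 355/442.2685 ≈ -0.170.
|E| < 1, so demand is inelastic at this price.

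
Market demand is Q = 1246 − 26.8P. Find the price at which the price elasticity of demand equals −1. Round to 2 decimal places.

23.25

For linear demand Q = a − bP, E = −bP/(a − bP). |E| = 1 ⇒ bP = a − bP ⇒ P = a/(2b).
P = 1246/(2·26.8) ≈ 23.25.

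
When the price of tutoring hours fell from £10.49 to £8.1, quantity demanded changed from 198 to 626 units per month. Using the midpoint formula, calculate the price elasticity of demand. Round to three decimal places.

%ΔQ = (626 − 198)/[(198 + 626)/2] = 428/412 ≈ 1.0388.
%ΔP = (8.1 − 10.49)/[(10.49 + 8.1)/2] = -2.39/9.295 ≈ -0.2571.
Arc elasticity E = %ΔQ/%ΔP ≈ 1.0388/-0.2571 ≈ -4.040.
|E| > 1: demand is elastic over this range.

-4.040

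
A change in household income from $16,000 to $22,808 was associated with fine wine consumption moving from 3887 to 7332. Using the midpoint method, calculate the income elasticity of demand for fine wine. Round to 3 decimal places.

1.750

%ΔQ = (7332 − 3887)/[(3887+7332)/2] = 3445/5609.5 ≈ 0.6141.
%ΔI = (22,808 − 16,000)/[(16,000+22,808)/2] = 6808/19404 ≈ 0.3509.
E_I = %ΔQ/%ΔI ≈ 1.750.
E_I > 1: normal good (luxury).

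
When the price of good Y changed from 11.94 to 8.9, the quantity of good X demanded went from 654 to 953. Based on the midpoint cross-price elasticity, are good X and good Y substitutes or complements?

%ΔQ_x = (953 − 654)/[(654+953)/2] = 299/803.5 ≈ 0.3721.
%ΔP_y = (8.9 − 11.94)/[(11.94+8.9)/2] ≈ -0.2917.
E_xy = 0.3721/-0.2917 ≈ -1.275.
E_xy < 0, so the goods are complements.

complements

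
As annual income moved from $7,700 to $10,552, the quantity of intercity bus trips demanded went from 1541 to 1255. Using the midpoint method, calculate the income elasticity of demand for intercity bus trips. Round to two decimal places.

-0.65

%ΔQ = (1255 − 1541)/[(1541+1255)/2] = -286/1398 ≈ -0.2046.
%ΔI = (10,552 − 7,700)/[(7,700+10,552)/2] = 2852/9126 ≈ 0.3125.
E_I = %ΔQ/%ΔI ≈ -0.65.
E_I < 0: inferior good.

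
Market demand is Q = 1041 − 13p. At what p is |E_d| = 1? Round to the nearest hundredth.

40.04

For linear demand Q = a − bp, E = −bp/(a − bp). |E| = 1 ⇒ bp = a − bp ⇒ p = a/(2b).
p = 1041/(2·13) ≈ 40.04.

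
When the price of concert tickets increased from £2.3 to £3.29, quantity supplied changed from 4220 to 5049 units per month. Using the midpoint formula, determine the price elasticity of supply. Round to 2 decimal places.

%Δq = (5049 − 4220)/[(4220 + 5049)/2] = 829/4634.5 ≈ 0.1789.
%ΔP = (3.29 − 2.3)/[(2.3 + 3.29)/2] = 0.99/2.795 ≈ 0.3542.
Arc elasticity E = %Δq/%ΔP ≈ 0.1789/0.3542 ≈ 0.51.
|E| < 1: supply is inelastic over this range.

0.51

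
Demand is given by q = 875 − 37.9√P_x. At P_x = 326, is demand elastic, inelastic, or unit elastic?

At P_x = 326, q = 190.6977.
dq/dP_x = −37.9/(2√P_x) = −37.9/(2·18.0555).
Point elasticity E = (dq/dP_x)·(P_x/q) = -1.0495 × 326/190.6977 ≈ -1.794.
|E| ≈ 1.794 > 1, so demand is elastic.

elastic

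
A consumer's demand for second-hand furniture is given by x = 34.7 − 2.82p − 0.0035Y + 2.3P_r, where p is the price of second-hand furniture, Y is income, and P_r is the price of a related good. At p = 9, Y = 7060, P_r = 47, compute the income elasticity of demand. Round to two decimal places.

-0.27

x = 34.7 − 2.82(9) − 0.0035(7060) + 2.3(47) = 34.7 − 25.38 − 24.71 + 108.1 = 92.71.
∂x/∂Y = −0.0035, so E_I = -0.0035·(7060/92.71) ≈ -0.27.
E_I < 0: inferior good.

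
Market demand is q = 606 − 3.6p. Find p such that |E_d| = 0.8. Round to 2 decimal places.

74.81

Set −bp/(a − bp) = −0.8 ⇒ bp = 0.8(a − bp) ⇒ bp(1+0.8) = 0.8·a.
p = 0.8·606/(3.6·1.8) ≈ 74.81.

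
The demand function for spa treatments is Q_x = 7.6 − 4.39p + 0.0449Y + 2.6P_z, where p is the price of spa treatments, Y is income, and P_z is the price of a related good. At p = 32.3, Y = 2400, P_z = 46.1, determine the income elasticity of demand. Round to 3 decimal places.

First evaluate Q_x: 7.6 − 4.39(32.3) + 0.0449(2400) + 2.6(46.1) = 7.6 − 141.797 + 107.76 + 119.86 = 93.423.
∂Q_x/∂Y = +0.0449, so E_I = 0.0449·(2400/93.423) ≈ 1.153.
E_I > 1: normal good (luxury).

1.153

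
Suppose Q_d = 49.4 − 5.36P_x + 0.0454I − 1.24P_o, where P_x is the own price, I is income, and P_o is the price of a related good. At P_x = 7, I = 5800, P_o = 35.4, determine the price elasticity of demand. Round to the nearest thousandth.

First evaluate Q_d: 49.4 − 5.36(7) + 0.0454(5800) − 1.24(35.4) = 49.4 − 37.52 + 263.32 − 43.896 = 231.304.
∂Q_d/∂P_x = −5.36, so E_p = (−5.36)·(7/231.304) ≈ -0.162.
|E_p| < 1: demand is inelastic.

-0.162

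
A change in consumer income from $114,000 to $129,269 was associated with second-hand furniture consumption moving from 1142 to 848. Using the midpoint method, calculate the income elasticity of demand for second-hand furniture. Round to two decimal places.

%ΔQ = (848 − 1142)/[(1142+848)/2] = -294/995 ≈ -0.2955.
%ΔY = (129,269 − 114,000)/[(114,000+129,269)/2] = 15269/121634.5 ≈ 0.1255.
E_I = %ΔQ/%ΔY ≈ -2.35.
E_I < 0: inferior good.

-2.35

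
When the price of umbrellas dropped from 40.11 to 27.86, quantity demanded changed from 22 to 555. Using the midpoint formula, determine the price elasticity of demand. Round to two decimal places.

%Δq = (555 − 22)/[(22 + 555)/2] = 533/288.5 ≈ 1.8475.
%Δp = (27.86 − 40.11)/[(40.11 + 27.86)/2] = -12.25/33.985 ≈ -0.3605.
Arc elasticity E = %Δq/%Δp ≈ 1.8475/-0.3605 ≈ -5.13.
|E| > 1: demand is elastic over this range.

-5.13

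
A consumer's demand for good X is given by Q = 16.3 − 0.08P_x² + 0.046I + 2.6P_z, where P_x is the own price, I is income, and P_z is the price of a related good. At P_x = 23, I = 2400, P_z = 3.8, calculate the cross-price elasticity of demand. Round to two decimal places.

Substituting, Q = 16.3 − 0.08(23)² + 0.046(2400) + 2.6(3.8) = 16.3 − 42.32 + 110.4 + 9.88 = 94.26.
∂Q/∂P_z = +2.6, so E_xy = 2.6·(3.8/94.26) ≈ 0.10.
E_xy > 0: the goods are substitutes.

0.10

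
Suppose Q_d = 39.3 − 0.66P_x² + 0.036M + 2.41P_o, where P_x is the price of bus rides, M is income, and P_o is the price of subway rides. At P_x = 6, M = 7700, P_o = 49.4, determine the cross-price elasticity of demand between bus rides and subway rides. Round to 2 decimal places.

0.29

Q_d = 39.3 − 0.66(6)² + 0.036(7700) + 2.41(49.4) = 39.3 − 23.76 + 277.2 + 119.054 = 411.794.
∂Q_d/∂P_o = +2.41, so E_xy = 2.41·(49.4/411.794) ≈ 0.29.
E_xy > 0: the goods are substitutes.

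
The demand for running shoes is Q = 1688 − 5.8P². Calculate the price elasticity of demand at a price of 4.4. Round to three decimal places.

At P = 4.4, Q = 1575.712.
dQ/dP = −2·5.8·P = −51.04.
Point elasticity E = (dQ/dP)·(P/Q) = -51.04 × 4.4/1575.712 ≈ -0.143.
|E| < 1, so demand is inelastic at this price.

-0.143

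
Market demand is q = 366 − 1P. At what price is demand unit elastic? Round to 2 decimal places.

183.00

For linear demand q = a − bP, E = −bP/(a − bP). |E| = 1 ⇒ bP = a − bP ⇒ P = a/(2b).
P = 366/(2·1) = 183.00.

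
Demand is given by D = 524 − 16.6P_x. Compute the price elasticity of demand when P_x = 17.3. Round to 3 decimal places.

At P_x = 17.3, D = 236.82.
dD/dP_x = −16.6.
Point elasticity E = (dD/dP_x)·(P_x/D) = -16.6 × 17.3/236.82 ≈ -1.213.
|E| > 1, so demand is elastic at this price.

-1.213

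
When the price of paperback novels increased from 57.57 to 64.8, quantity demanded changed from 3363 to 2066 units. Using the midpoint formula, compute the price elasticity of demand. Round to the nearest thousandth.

-4.043

%ΔQ = (2066 − 3363)/[(3363 + 2066)/2] = -1297/2714.5 ≈ -0.4778.
%ΔP = (64.8 − 57.57)/[(57.57 + 64.8)/2] = 7.23/61.185 ≈ 0.1182.
Arc elasticity E = %ΔQ/%ΔP ≈ -0.4778/0.1182 ≈ -4.043.
|E| > 1: demand is elastic over this range.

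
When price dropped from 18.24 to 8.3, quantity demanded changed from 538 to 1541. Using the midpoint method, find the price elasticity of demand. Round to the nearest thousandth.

%Δq = (1541 − 538)/[(538 + 1541)/2] = 1003/1039.5 ≈ 0.9649.
%ΔP = (8.3 − 18.24)/[(18.24 + 8.3)/2] = -9.94/13.27 ≈ -0.7491.
Arc elasticity E = %Δq/%ΔP ≈ 0.9649/-0.7491 ≈ -1.288.
|E| > 1: demand is elastic over this range.

-1.288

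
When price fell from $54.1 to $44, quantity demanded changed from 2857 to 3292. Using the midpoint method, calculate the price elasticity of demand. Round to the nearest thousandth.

%Δq = (3292 − 2857)/[(2857 + 3292)/2] = 435/3074.5 ≈ 0.1415.
%ΔP = (44 − 54.1)/[(54.1 + 44)/2] = -10.1/49.05 ≈ -0.2059.
Arc elasticity E = %Δq/%ΔP ≈ 0.1415/-0.2059 ≈ -0.687.
|E| < 1: demand is inelastic over this range.

-0.687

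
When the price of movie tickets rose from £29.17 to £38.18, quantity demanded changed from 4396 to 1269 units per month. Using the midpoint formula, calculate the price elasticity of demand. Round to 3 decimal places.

%ΔQ = (1269 − 4396)/[(4396 + 1269)/2] = -3127/2832.5 ≈ -1.1040.
%ΔP = (38.18 − 29.17)/[(29.17 + 38.18)/2] = 9.01/33.675 ≈ 0.2676.
Arc elasticity E = %ΔQ/%ΔP ≈ -1.1040/0.2676 ≈ -4.126.
|E| > 1: demand is elastic over this range.

-4.126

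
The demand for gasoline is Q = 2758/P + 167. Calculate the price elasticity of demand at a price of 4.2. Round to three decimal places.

At P = 4.2, Q = 823.6667.
dQ/dP = −2758/P² = −156.3492.
Point elasticity E = (dQ/dP)·(P/Q) = -156.3492 × 4.2/823.6667 ≈ -0.797.
|E| < 1, so demand is inelastic at this price.

-0.797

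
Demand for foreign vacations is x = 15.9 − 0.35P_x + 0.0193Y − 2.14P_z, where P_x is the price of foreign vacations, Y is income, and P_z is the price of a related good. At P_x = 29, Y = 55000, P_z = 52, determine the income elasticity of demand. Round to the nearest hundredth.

1.11

First evaluate x: 15.9 − 0.35(29) + 0.0193(55000) − 2.14(52) = 15.9 − 10.15 + 1061.5 − 111.28 = 955.97.
∂x/∂Y = +0.0193, so E_I = 0.0193·(55000/955.97) ≈ 1.11.
E_I > 1: normal good (luxury).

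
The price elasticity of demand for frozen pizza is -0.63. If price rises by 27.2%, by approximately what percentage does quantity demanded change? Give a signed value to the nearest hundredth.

-17.14

%ΔQ ≈ E × %ΔP = (-0.63) × (27.2%) ≈ -17.14%.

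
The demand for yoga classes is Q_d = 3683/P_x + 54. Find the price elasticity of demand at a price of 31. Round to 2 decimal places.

At P_x = 31, Q_d = 172.8065.
dQ_d/dP_x = −3683/P_x² = −3.8325.
Point elasticity E = (dQ_d/dP_x)·(P_x/Q_d) = -3.8325 × 31/172.8065 ≈ -0.69.
|E| < 1, so demand is inelastic at this price.

-0.69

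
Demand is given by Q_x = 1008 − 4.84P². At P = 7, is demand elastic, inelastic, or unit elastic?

inelastic

At P = 7, Q_x = 770.84.
dQ_x/dP = −2·4.84·P = −67.76.
Point elasticity E = (dQ_x/dP)·(P/Q_x) = -67.76 × 7/770.84 ≈ -0.615.
|E| ≈ 0.615 < 1, so demand is inelastic.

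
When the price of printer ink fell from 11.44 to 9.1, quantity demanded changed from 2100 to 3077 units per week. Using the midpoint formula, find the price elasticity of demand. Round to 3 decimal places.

-1.657

%ΔQ = (3077 − 2100)/[(2100 + 3077)/2] = 977/2588.5 ≈ 0.3774.
%Δp = (9.1 − 11.44)/[(11.44 + 9.1)/2] = -2.34/10.27 ≈ -0.2278.
Arc elasticity E = %ΔQ/%Δp ≈ 0.3774/-0.2278 ≈ -1.657.
|E| > 1: demand is elastic over this range.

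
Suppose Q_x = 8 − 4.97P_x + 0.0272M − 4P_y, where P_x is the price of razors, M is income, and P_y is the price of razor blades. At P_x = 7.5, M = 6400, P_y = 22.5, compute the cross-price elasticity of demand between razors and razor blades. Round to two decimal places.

Substituting, Q_x = 8 − 4.97(7.5) + 0.0272(6400) − 4(22.5) = 8 − 37.275 + 174.08 − 90 = 54.805.
∂Q_x/∂P_y = −4, so E_xy = -4·(22.5/54.805) ≈ -1.64.
E_xy < 0: the goods are complements.

-1.64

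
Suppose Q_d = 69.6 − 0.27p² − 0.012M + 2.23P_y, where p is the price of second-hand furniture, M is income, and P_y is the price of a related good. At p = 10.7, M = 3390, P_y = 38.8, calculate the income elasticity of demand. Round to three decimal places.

At the given point, Q_d = 69.6 − 0.27(10.7)² − 0.012(3390) + 2.23(38.8) = 69.6 − 30.9123 − 40.68 + 86.524 = 84.5317.
∂Q_d/∂M = −0.012, so E_I = -0.012·(3390/84.5317) ≈ -0.481.
E_I < 0: inferior good.

-0.481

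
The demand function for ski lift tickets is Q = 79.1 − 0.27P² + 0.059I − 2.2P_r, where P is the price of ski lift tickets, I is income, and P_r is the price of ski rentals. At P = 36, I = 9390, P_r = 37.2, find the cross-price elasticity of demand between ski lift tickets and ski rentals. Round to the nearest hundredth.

-0.41

Evaluating quantity at (P, I, P_r) gives Q = 79.1 − 0.27(36)² + 0.059(9390) − 2.2(37.2) = 79.1 − 349.92 + 554.01 − 81.84 = 201.35.
∂Q/∂P_r = −2.2, so E_xy = -2.2·(37.2/201.35) ≈ -0.41.
E_xy < 0: the goods are complements.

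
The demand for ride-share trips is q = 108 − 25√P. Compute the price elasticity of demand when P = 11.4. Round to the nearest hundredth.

At P = 11.4, q = 23.5903.
dq/dP = −25/(2√P) = −25/(2·3.3764).
Point elasticity E = (dq/dP)·(P/q) = -3.7022 × 11.4/23.5903 ≈ -1.79.
|E| > 1, so demand is elastic at this price.

-1.79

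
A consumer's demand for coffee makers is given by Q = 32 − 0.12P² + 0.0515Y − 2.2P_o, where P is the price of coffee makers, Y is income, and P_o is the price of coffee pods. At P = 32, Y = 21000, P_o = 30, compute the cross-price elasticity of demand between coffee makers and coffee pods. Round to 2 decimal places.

Q = 32 − 0.12(32)² + 0.0515(21000) − 2.2(30) = 32 − 122.88 + 1081.5 − 66 = 924.62.
∂Q/∂P_o = −2.2, so E_xy = -2.2·(30/924.62) ≈ -0.07.
E_xy < 0: the goods are complements.

-0.07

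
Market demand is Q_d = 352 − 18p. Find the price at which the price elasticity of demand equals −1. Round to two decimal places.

9.78

For linear demand Q_d = a − bp, E = −bp/(a − bp). |E| = 1 ⇒ bp = a − bp ⇒ p = a/(2b).
p = 352/(2·18) ≈ 9.78.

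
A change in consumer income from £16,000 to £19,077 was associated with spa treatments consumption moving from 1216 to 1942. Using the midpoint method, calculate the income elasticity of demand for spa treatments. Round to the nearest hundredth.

2.62

%ΔQ = (1942 − 1216)/[(1216+1942)/2] = 726/1579 ≈ 0.4598.
%ΔM = (19,077 − 16,000)/[(16,000+19,077)/2] = 3077/17538.5 ≈ 0.1754.
E_I = %ΔQ/%ΔM ≈ 2.62.
E_I > 1: normal good (luxury).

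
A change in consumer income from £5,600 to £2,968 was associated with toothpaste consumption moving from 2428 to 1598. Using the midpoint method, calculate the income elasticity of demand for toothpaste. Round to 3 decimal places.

%ΔQ = (1598 − 2428)/[(2428+1598)/2] = -830/2013 ≈ -0.4123.
%ΔI = (2,968 − 5,600)/[(5,600+2,968)/2] = -2632/4284 ≈ -0.6144.
E_I = %ΔQ/%ΔI ≈ 0.671.
E_I ∈ (0,1): normal good (necessity).

0.671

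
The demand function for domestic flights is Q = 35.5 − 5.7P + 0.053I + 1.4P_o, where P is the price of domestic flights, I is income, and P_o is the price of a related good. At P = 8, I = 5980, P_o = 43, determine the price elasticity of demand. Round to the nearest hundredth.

-0.12

Q = 35.5 − 5.7(8) + 0.053(5980) + 1.4(43) = 35.5 − 45.6 + 316.94 + 60.2 = 367.04.
∂Q/∂P = −5.7, so E_p = (−5.7)·(8/367.04) ≈ -0.12.
|E_p| < 1: demand is inelastic.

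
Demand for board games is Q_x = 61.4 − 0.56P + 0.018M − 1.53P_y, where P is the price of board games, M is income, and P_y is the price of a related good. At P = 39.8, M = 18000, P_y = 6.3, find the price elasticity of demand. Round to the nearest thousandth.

Evaluating quantity at (P, M, P_y) gives Q_x = 61.4 − 0.56(39.8) + 0.018(18000) − 1.53(6.3) = 61.4 − 22.288 + 324 − 9.639 = 353.473.
∂Q_x/∂P = −0.56, so E_p = (−0.56)·(39.8/353.473) ≈ -0.063.
|E_p| < 1: demand is inelastic.

-0.063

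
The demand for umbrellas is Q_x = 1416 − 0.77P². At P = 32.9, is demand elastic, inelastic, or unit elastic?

At P = 32.9, Q_x = 582.5443.
dQ_x/dP = −2·0.77·P = −50.666.
Point elasticity E = (dQ_x/dP)·(P/Q_x) = -50.666 × 32.9/582.5443 ≈ -2.861.
|E| ≈ 2.861 > 1, so demand is elastic.

elastic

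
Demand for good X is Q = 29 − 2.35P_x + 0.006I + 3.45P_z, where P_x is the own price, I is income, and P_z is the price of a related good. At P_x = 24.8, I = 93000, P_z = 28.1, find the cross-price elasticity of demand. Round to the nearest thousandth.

0.155

At the given point, Q = 29 − 2.35(24.8) + 0.006(93000) + 3.45(28.1) = 29 − 58.28 + 558 + 96.945 = 625.665.
∂Q/∂P_z = +3.45, so E_xy = 3.45·(28.1/625.665) ≈ 0.155.
E_xy > 0: the goods are substitutes.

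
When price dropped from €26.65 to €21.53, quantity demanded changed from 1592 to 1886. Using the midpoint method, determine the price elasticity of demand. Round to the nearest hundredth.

%Δq = (1886 − 1592)/[(1592 + 1886)/2] = 294/1739 ≈ 0.1691.
%Δp = (21.53 − 26.65)/[(26.65 + 21.53)/2] = -5.12/24.09 ≈ -0.2125.
Arc elasticity E = %Δq/%Δp ≈ 0.1691/-0.2125 ≈ -0.80.
|E| < 1: demand is inelastic over this range.

-0.80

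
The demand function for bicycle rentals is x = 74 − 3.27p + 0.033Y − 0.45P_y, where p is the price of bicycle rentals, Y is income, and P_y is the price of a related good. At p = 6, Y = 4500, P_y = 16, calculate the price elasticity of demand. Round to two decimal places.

-0.10

First evaluate x: 74 − 3.27(6) + 0.033(4500) − 0.45(16) = 74 − 19.62 + 148.5 − 7.2 = 195.68.
∂x/∂p = −3.27, so E_p = (−3.27)·(6/195.68) ≈ -0.10.
|E_p| < 1: demand is inelastic.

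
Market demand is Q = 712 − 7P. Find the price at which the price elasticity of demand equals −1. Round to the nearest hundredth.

50.86

For linear demand Q = a − bP, E = −bP/(a − bP). |E| = 1 ⇒ bP = a − bP ⇒ P = a/(2b).
P = 712/(2·7) ≈ 50.86.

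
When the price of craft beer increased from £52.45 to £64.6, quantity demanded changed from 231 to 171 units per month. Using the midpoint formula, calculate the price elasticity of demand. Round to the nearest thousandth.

%Δq = (171 − 231)/[(231 + 171)/2] = -60/201 ≈ -0.2985.
%Δp = (64.6 − 52.45)/[(52.45 + 64.6)/2] = 12.15/58.525 ≈ 0.2076.
Arc elasticity E = %Δq/%Δp ≈ -0.2985/0.2076 ≈ -1.438.
|E| > 1: demand is elastic over this range.

-1.438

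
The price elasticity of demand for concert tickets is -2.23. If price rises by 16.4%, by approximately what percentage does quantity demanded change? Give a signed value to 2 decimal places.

-36.57

%ΔQ ≈ E × %ΔP = (-2.23) × (16.4%) ≈ -36.57%.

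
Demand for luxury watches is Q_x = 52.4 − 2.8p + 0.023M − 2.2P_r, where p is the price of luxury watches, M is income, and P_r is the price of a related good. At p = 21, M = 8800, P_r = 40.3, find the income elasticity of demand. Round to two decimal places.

Evaluating quantity at (p, M, P_r) gives Q_x = 52.4 − 2.8(21) + 0.023(8800) − 2.2(40.3) = 52.4 − 58.8 + 202.4 − 88.66 = 107.34.
∂Q_x/∂M = +0.023, so E_I = 0.023·(8800/107.34) ≈ 1.89.
E_I > 1: normal good (luxury).

1.89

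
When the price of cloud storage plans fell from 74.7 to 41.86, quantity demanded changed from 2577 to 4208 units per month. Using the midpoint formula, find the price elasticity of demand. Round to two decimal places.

-0.85

%Δq = (4208 − 2577)/[(2577 + 4208)/2] = 1631/3392.5 ≈ 0.4808.
%ΔP = (41.86 − 74.7)/[(74.7 + 41.86)/2] = -32.84/58.28 ≈ -0.5635.
Arc elasticity E = %Δq/%ΔP ≈ 0.4808/-0.5635 ≈ -0.85.
|E| < 1: demand is inelastic over this range.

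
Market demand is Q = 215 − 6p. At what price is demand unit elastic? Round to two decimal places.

For linear demand Q = a − bp, E = −bp/(a − bp). |E| = 1 ⇒ bp = a − bp ⇒ p = a/(2b).
p = 215/(2·6) ≈ 17.92.

17.92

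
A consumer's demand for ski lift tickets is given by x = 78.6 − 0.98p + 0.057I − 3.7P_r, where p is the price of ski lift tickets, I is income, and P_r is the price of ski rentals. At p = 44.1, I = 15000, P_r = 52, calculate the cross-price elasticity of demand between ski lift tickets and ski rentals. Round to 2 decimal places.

-0.28

At the given point, x = 78.6 − 0.98(44.1) + 0.057(15000) − 3.7(52) = 78.6 − 43.218 + 855 − 192.4 = 697.982.
∂x/∂P_r = −3.7, so E_xy = -3.7·(52/697.982) ≈ -0.28.
E_xy < 0: the goods are complements.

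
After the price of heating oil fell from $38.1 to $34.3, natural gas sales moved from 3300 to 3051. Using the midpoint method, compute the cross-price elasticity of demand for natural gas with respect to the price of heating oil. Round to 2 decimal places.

%ΔQ_x = (3051 − 3300)/[(3300+3051)/2] = -249/3175.5 ≈ -0.0784.
%ΔP_y = (34.3 − 38.1)/[(38.1+34.3)/2] ≈ -0.1050.
E_xy = -0.0784/-0.1050 ≈ 0.75.
E_xy > 0, so natural gas and heating oil are substitutes.

0.75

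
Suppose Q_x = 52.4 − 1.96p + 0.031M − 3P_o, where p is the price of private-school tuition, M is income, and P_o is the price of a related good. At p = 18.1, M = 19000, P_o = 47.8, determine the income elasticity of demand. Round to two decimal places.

First evaluate Q_x: 52.4 − 1.96(18.1) + 0.031(19000) − 3(47.8) = 52.4 − 35.476 + 589 − 143.4 = 462.524.
∂Q_x/∂M = +0.031, so E_I = 0.031·(19000/462.524) ≈ 1.27.
E_I > 1: normal good (luxury).

1.27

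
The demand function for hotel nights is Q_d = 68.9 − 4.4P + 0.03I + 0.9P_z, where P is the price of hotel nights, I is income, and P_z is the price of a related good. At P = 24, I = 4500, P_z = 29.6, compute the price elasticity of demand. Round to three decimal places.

-0.845

Substituting, Q_d = 68.9 − 4.4(24) + 0.03(4500) + 0.9(29.6) = 68.9 − 105.6 + 135 + 26.64 = 124.94.
∂Q_d/∂P = −4.4, so E_p = (−4.4)·(24/124.94) ≈ -0.845.
|E_p| < 1: demand is inelastic.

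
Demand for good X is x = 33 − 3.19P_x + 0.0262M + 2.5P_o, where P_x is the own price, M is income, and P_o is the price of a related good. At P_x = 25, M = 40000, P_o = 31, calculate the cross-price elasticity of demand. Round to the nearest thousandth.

0.072

x = 33 − 3.19(25) + 0.0262(40000) + 2.5(31) = 33 − 79.75 + 1048 + 77.5 = 1078.75.
∂x/∂P_o = +2.5, so E_xy = 2.5·(31/1078.75) ≈ 0.072.
E_xy > 0: the goods are substitutes.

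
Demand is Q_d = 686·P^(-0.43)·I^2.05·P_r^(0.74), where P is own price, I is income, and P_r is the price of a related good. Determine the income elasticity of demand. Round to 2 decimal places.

2.05

For a Cobb–Douglas (constant-elasticity) form Q_d = A·I^α·…, the elasticity with respect to I equals the exponent α at every point.
Here the exponent on I is 2.05, so the income elasticity of demand is 2.05.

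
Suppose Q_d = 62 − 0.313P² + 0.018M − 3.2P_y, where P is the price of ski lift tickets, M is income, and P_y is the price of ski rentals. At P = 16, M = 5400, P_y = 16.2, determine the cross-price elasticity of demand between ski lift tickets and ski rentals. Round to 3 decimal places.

-1.904

At the given point, Q_d = 62 − 0.313(16)² + 0.018(5400) − 3.2(16.2) = 62 − 80.128 + 97.2 − 51.84 = 27.232.
∂Q_d/∂P_y = −3.2, so E_xy = -3.2·(16.2/27.232) ≈ -1.904.
E_xy < 0: the goods are complements.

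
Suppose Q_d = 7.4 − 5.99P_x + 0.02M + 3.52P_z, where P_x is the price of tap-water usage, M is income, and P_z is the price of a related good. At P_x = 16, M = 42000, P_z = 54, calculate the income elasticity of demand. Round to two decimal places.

0.89

Substituting, Q_d = 7.4 − 5.99(16) + 0.02(42000) + 3.52(54) = 7.4 − 95.84 + 840 + 190.08 = 941.64.
∂Q_d/∂M = +0.02, so E_I = 0.02·(42000/941.64) ≈ 0.89.
E_I ∈ (0,1): normal good (necessity).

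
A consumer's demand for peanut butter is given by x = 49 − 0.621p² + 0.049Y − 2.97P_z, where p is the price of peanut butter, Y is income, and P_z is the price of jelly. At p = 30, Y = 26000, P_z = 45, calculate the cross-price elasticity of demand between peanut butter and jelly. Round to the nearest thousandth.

-0.212

First evaluate x: 49 − 0.621(30)² + 0.049(26000) − 2.97(45) = 49 − 558.9 + 1274 − 133.65 = 630.45.
∂x/∂P_z = −2.97, so E_xy = -2.97·(45/630.45) ≈ -0.212.
E_xy < 0: the goods are complements.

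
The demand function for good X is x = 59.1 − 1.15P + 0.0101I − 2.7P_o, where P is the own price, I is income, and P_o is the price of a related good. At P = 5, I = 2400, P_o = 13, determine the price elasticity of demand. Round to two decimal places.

-0.14

At the given point, x = 59.1 − 1.15(5) + 0.0101(2400) − 2.7(13) = 59.1 − 5.75 + 24.24 − 35.1 = 42.49.
∂x/∂P = −1.15, so E_p = (−1.15)·(5/42.49) ≈ -0.14.
|E_p| < 1: demand is inelastic.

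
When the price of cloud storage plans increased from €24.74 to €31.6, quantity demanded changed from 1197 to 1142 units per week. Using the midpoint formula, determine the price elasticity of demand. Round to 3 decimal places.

%ΔQ = (1142 − 1197)/[(1197 + 1142)/2] = -55/1169.5 ≈ -0.0470.
%Δp = (31.6 − 24.74)/[(24.74 + 31.6)/2] = 6.86/28.17 ≈ 0.2435.
Arc elasticity E = %ΔQ/%Δp ≈ -0.0470/0.2435 ≈ -0.193.
|E| < 1: demand is inelastic over this range.

-0.193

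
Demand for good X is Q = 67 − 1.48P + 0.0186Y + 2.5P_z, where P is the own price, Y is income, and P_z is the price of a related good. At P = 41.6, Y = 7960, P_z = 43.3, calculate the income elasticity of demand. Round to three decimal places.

0.566

Substituting, Q = 67 − 1.48(41.6) + 0.0186(7960) + 2.5(43.3) = 67 − 61.568 + 148.056 + 108.25 = 261.738.
∂Q/∂Y = +0.0186, so E_I = 0.0186·(7960/261.738) ≈ 0.566.
E_I ∈ (0,1): normal good (necessity).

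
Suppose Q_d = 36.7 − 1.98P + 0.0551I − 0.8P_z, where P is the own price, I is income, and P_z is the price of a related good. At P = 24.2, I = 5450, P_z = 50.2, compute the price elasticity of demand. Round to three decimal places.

-0.192

Evaluating quantity at (P, I, P_z) gives Q_d = 36.7 − 1.98(24.2) + 0.0551(5450) − 0.8(50.2) = 36.7 − 47.916 + 300.295 − 40.16 = 248.919.
∂Q_d/∂P = −1.98, so E_p = (−1.98)·(24.2/248.919) ≈ -0.192.
|E_p| < 1: demand is inelastic.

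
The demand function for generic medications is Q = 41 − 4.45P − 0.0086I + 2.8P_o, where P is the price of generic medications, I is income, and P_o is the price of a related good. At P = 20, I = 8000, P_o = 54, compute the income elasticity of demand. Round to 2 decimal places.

-2.00

Q = 41 − 4.45(20) − 0.0086(8000) + 2.8(54) = 41 − 89 − 68.8 + 151.2 = 34.4.
∂Q/∂I = −0.0086, so E_I = -0.0086·(8000/34.4) ≈ -2.00.
E_I < 0: inferior good.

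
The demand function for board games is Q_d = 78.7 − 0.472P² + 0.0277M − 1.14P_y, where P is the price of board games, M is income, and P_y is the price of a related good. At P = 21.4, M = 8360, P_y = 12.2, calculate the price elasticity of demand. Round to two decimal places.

Q_d = 78.7 − 0.472(21.4)² + 0.0277(8360) − 1.14(12.2) = 78.7 − 216.1571 + 231.572 − 13.908 = 80.2069.
∂Q_d/∂P = −2·0.472·P = -20.2016, so E_p = -20.2016·(21.4/80.2069) ≈ -5.39.
|E_p| > 1: demand is elastic.

-5.39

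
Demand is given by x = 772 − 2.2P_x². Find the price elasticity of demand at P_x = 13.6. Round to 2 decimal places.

-2.23

At P_x = 13.6, x = 365.088.
dx/dP_x = −2·2.2·P_x = −59.84.
Point elasticity E = (dx/dP_x)·(P_x/x) = -59.84 × 13.6/365.088 ≈ -2.23.
|E| > 1, so demand is elastic at this price.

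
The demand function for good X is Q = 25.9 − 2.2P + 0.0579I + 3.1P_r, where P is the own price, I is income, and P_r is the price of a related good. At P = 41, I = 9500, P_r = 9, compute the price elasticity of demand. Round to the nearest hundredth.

Substituting, Q = 25.9 − 2.2(41) + 0.0579(9500) + 3.1(9) = 25.9 − 90.2 + 550.05 + 27.9 = 513.65.
∂Q/∂P = −2.2, so E_p = (−2.2)·(41/513.65) ≈ -0.18.
|E_p| < 1: demand is inelastic.

-0.18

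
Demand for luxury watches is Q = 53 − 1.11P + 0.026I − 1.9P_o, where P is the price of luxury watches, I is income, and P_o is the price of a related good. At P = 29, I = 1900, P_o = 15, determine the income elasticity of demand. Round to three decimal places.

1.184

Evaluating quantity at (P, I, P_o) gives Q = 53 − 1.11(29) + 0.026(1900) − 1.9(15) = 53 − 32.19 + 49.4 − 28.5 = 41.71.
∂Q/∂I = +0.026, so E_I = 0.026·(1900/41.71) ≈ 1.184.
E_I > 1: normal good (luxury).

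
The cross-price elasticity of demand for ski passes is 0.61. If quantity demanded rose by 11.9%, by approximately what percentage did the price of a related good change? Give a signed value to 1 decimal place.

%ΔQ ≈ E × %ΔP_y ⇒ %ΔP_y = %ΔQ / E = (11.9%)/(0.61) ≈ 19.5%.

19.5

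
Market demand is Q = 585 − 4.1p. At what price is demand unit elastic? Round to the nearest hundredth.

71.34

For linear demand Q = a − bp, E = −bp/(a − bp). |E| = 1 ⇒ bp = a − bp ⇒ p = a/(2b).
p = 585/(2·4.1) ≈ 71.34.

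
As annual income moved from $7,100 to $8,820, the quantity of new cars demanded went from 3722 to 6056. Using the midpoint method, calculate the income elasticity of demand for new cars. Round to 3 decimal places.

2.209

%ΔQ = (6056 − 3722)/[(3722+6056)/2] = 2334/4889 ≈ 0.4774.
%ΔI = (8,820 − 7,100)/[(7,100+8,820)/2] = 1720/7960 ≈ 0.2161.
E_I = %ΔQ/%ΔI ≈ 2.209.
E_I > 1: normal good (luxury).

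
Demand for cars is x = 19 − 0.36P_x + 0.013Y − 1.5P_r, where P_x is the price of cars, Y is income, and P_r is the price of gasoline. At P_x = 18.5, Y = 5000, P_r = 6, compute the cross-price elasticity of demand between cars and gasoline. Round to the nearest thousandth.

Evaluating quantity at (P_x, Y, P_r) gives x = 19 − 0.36(18.5) + 0.013(5000) − 1.5(6) = 19 − 6.66 + 65 − 9 = 68.34.
∂x/∂P_r = −1.5, so E_xy = -1.5·(6/68.34) ≈ -0.132.
E_xy < 0: the goods are complements.

-0.132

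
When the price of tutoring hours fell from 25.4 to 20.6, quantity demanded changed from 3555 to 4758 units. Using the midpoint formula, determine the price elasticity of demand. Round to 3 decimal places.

-1.387

%ΔQ = (4758 − 3555)/[(3555 + 4758)/2] = 1203/4156.5 ≈ 0.2894.
%Δp = (20.6 − 25.4)/[(25.4 + 20.6)/2] = -4.8/23 ≈ -0.2087.
Arc elasticity E = %ΔQ/%Δp ≈ 0.2894/-0.2087 ≈ -1.387.
|E| > 1: demand is elastic over this range.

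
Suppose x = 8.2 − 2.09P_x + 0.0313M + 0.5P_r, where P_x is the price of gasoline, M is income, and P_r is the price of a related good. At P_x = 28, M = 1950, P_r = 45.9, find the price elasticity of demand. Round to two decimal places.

x = 8.2 − 2.09(28) + 0.0313(1950) + 0.5(45.9) = 8.2 − 58.52 + 61.035 + 22.95 = 33.665.
∂x/∂P_x = −2.09, so E_p = (−2.09)·(28/33.665) ≈ -1.74.
|E_p| > 1: demand is elastic.

-1.74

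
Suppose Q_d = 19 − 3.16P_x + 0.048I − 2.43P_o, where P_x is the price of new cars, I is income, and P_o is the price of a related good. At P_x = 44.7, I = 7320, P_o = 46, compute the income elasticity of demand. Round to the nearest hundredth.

2.99

Evaluating quantity at (P_x, I, P_o) gives Q_d = 19 − 3.16(44.7) + 0.048(7320) − 2.43(46) = 19 − 141.252 + 351.36 − 111.78 = 117.328.
∂Q_d/∂I = +0.048, so E_I = 0.048·(7320/117.328) ≈ 2.99.
E_I > 1: normal good (luxury).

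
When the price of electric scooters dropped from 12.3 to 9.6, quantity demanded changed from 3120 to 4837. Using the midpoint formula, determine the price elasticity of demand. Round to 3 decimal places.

%ΔQ = (4837 − 3120)/[(3120 + 4837)/2] = 1717/3978.5 ≈ 0.4316.
%Δp = (9.6 − 12.3)/[(12.3 + 9.6)/2] = -2.7/10.95 ≈ -0.2466.
Arc elasticity E = %ΔQ/%Δp ≈ 0.4316/-0.2466 ≈ -1.750.
|E| > 1: demand is elastic over this range.

-1.750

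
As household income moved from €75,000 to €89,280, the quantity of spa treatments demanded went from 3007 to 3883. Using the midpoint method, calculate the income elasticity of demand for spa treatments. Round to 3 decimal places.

%ΔQ = (3883 − 3007)/[(3007+3883)/2] = 876/3445 ≈ 0.2543.
%ΔY = (89,280 − 75,000)/[(75,000+89,280)/2] = 14280/82140 ≈ 0.1738.
E_I = %ΔQ/%ΔY ≈ 1.463.
E_I > 1: normal good (luxury).

1.463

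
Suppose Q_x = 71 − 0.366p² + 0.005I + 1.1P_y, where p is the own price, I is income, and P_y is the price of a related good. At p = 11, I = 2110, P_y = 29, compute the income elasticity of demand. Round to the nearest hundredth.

0.15

Substituting, Q_x = 71 − 0.366(11)² + 0.005(2110) + 1.1(29) = 71 − 44.286 + 10.55 + 31.9 = 69.164.
∂Q_x/∂I = +0.005, so E_I = 0.005·(2110/69.164) ≈ 0.15.
E_I ∈ (0,1): normal good (necessity).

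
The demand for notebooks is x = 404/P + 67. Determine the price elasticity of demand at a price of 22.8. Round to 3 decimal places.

-0.209

At P = 22.8, x = 84.7193.
dx/dP = −404/P² = −0.7772.
Point elasticity E = (dx/dP)·(P/x) = -0.7772 × 22.8/84.7193 ≈ -0.209.
|E| < 1, so demand is inelastic at this price.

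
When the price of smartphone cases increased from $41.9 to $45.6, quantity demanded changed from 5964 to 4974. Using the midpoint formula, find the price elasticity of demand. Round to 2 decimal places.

-2.14

%ΔQ = (4974 − 5964)/[(5964 + 4974)/2] = -990/5469 ≈ -0.1810.
%ΔP = (45.6 − 41.9)/[(41.9 + 45.6)/2] = 3.7/43.75 ≈ 0.0846.
Arc elasticity E = %ΔQ/%ΔP ≈ -0.1810/0.0846 ≈ -2.14.
|E| > 1: demand is elastic over this range.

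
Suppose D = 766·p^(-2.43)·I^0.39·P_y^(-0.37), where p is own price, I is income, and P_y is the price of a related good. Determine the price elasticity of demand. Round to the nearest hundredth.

-2.43

For a Cobb–Douglas (constant-elasticity) form D = A·p^α·…, the elasticity with respect to p equals the exponent α at every point.
Here the exponent on p is -2.43, so the price elasticity of demand is -2.43.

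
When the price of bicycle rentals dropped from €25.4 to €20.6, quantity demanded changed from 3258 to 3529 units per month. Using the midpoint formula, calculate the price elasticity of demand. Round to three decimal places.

-0.383

%ΔQ = (3529 − 3258)/[(3258 + 3529)/2] = 271/3393.5 ≈ 0.0799.
%ΔP = (20.6 − 25.4)/[(25.4 + 20.6)/2] = -4.8/23 ≈ -0.2087.
Arc elasticity E = %ΔQ/%ΔP ≈ 0.0799/-0.2087 ≈ -0.383.
|E| < 1: demand is inelastic over this range.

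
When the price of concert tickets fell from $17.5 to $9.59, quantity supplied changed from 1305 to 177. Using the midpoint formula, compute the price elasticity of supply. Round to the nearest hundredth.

2.61

%ΔQ = (177 − 1305)/[(1305 + 177)/2] = -1128/741 ≈ -1.5223.
%ΔP = (9.59 − 17.5)/[(17.5 + 9.59)/2] = -7.91/13.545 ≈ -0.5840.
Arc elasticity E = %ΔQ/%ΔP ≈ -1.5223/-0.5840 ≈ 2.61.
|E| > 1: supply is elastic over this range.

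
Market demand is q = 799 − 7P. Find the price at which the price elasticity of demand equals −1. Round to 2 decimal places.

For linear demand q = a − bP, E = −bP/(a − bP). |E| = 1 ⇒ bP = a − bP ⇒ P = a/(2b).
P = 799/(2·7) ≈ 57.07.

57.07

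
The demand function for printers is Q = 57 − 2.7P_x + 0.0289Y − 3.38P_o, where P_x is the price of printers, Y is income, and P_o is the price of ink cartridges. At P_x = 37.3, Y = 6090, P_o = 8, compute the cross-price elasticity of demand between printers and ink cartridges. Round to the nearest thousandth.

-0.257

Q = 57 − 2.7(37.3) + 0.0289(6090) − 3.38(8) = 57 − 100.71 + 176.001 − 27.04 = 105.251.
∂Q/∂P_o = −3.38, so E_xy = -3.38·(8/105.251) ≈ -0.257.
E_xy < 0: the goods are complements.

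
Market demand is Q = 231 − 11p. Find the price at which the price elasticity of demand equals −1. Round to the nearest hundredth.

For linear demand Q = a − bp, E = −bp/(a − bp). |E| = 1 ⇒ bp = a − bp ⇒ p = a/(2b).
p = 231/(2·11) = 10.50.

10.50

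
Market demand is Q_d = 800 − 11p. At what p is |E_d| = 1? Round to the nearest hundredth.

36.36

For linear demand Q_d = a − bp, E = −bp/(a − bp). |E| = 1 ⇒ bp = a − bp ⇒ p = a/(2b).
p = 800/(2·11) ≈ 36.36.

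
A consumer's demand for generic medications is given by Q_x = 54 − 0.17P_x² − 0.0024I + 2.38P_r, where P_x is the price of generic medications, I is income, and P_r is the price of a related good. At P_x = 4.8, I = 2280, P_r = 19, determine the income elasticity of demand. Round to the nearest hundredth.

First evaluate Q_x: 54 − 0.17(4.8)² − 0.0024(2280) + 2.38(19) = 54 − 3.9168 − 5.472 + 45.22 = 89.8312.
∂Q_x/∂I = −0.0024, so E_I = -0.0024·(2280/89.8312) ≈ -0.06.
E_I < 0: inferior good.

-0.06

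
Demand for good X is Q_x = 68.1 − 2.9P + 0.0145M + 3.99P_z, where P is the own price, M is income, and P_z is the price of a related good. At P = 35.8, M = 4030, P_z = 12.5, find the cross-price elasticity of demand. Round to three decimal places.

0.687

First evaluate Q_x: 68.1 − 2.9(35.8) + 0.0145(4030) + 3.99(12.5) = 68.1 − 103.82 + 58.435 + 49.875 = 72.59.
∂Q_x/∂P_z = +3.99, so E_xy = 3.99·(12.5/72.59) ≈ 0.687.
E_xy > 0: the goods are substitutes.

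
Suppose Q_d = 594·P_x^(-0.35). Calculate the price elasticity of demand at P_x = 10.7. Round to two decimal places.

For a Cobb–Douglas (constant-elasticity) form Q_d = A·P_x^α·…, the elasticity with respect to P_x equals the exponent α at every point.
Here the exponent on P_x is -0.35, so the price elasticity of demand is -0.35.

-0.35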